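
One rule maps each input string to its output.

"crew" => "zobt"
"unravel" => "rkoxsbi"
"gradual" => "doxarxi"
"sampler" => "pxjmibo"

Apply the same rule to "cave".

zxsb

What's happening: shift every letter 3 places backward in the alphabet (wrapping around).
Doing the same to "cave": "zxsb".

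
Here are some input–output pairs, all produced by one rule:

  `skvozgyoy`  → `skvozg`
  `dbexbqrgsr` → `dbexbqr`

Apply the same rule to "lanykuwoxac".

lanykuwo

What's happening: delete the last 3 characters.
"lanykuwoxac" → "lanykuwo".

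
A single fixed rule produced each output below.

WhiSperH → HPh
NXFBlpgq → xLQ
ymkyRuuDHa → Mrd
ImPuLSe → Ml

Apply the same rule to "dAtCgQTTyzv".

aGtV

The transformation: keep one character in every 3, starting at position 2 (positions 2nd, 5th, 8th, ...), then flip the case of every letter.
Working it through for "dAtCgQTTyzv": intermediate "AgTv", final "aGtV".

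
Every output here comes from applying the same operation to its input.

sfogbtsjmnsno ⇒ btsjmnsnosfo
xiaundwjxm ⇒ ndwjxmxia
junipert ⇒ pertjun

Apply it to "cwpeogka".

The pattern: move the first 3 characters to the end (rotate left by 3), then delete the first character.
On "cwpeogka": the first step gives "eogkacwp", and the second then gives "ogkacwp".

ogkacwp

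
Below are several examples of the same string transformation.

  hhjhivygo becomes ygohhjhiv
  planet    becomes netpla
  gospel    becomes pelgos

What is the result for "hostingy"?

ngyhosti

The transformation: move the last 3 characters to the front (rotate right by 3).
Applying that to "hostingy" gives "ngyhosti".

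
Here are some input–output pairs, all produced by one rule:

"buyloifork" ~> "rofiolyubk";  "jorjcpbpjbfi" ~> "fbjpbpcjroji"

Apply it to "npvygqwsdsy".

sdswqgyvpny

Looking at the pairs, the operation is to reverse the string, then move the first character to the end.
Working it through for "npvygqwsdsy": intermediate "ysdswqgyvpn", final "sdswqgyvpny".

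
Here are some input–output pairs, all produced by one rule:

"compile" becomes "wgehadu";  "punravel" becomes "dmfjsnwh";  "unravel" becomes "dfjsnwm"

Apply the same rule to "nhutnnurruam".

ezmlffmjjmsf

The rule is to swap the first and last characters, then shift every letter 8 places backward in the alphabet (wrapping around).
On "nhutnnurruam": the first step gives "mhutnnurruan", and the second then gives "ezmlffmjjmsf".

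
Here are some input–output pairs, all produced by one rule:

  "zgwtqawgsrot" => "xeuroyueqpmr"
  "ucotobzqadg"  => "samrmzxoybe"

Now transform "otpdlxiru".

What's happening: shift every letter 2 places backward in the alphabet (wrapping around).
Applying that to "otpdlxiru" gives "mrnbjvgps".

mrnbjvgps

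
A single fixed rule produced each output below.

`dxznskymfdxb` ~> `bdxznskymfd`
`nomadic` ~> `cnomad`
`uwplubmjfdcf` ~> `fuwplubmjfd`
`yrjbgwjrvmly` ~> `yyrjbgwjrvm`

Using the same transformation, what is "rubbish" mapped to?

hrubbi

The pattern: move the last character to the front, then delete the last character.
"rubbish" → "hrubbis" → "hrubbi".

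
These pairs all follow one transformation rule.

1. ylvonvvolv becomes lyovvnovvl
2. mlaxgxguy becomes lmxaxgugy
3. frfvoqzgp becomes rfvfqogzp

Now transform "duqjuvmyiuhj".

Each output is the input with this applied: swap each adjacent pair of characters (1↔2, 3↔4, ...).
So "duqjuvmyiuhj" becomes "udjqvuymuijh".

udjqvuymuijh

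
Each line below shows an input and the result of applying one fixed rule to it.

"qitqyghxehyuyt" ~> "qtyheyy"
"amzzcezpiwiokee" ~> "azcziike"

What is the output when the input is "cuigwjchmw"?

ciwcm

Rule — keep every other character starting from the first (positions 1st, 3rd, 5th, ...).
"cuigwjchmw" → "ciwcm".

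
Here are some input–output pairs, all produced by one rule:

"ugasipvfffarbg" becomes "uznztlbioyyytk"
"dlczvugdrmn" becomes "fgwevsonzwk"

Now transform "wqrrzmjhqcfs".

The rule is to shift every letter 7 places backward in the alphabet (wrapping around), then move the last 2 characters to the front (rotate right by 2).
Working it through for "wqrrzmjhqcfs": intermediate "pjkksfcajvyl", final "ylpjkksfcajv".

ylpjkksfcajv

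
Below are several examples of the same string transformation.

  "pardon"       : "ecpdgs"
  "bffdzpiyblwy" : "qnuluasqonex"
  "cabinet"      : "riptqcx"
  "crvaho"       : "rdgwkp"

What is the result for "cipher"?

Each output is the input with this applied: take characters alternately from the front and the back (1st, last, 2nd, 2nd-last, ...), then shift every letter 11 places backward in the alphabet (wrapping around).
For "cipher", step one produces "crieph"; step two turns that into "rgxtew".

rgxtew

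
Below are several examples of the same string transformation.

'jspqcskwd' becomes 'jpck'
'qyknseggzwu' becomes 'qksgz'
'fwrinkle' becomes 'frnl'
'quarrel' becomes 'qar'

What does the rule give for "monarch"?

In each case the input is transformed by: delete the last character, then keep every other character starting from the first (positions 1st, 3rd, 5th, ...).
Applying both steps to "monarch": "monarc", then "mnr".
(Check on "quarrel": → "quarre" → "qar" ✓)

mnr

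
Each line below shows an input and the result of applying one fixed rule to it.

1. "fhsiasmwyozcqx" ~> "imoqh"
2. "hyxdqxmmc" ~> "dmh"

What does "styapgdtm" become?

ads

The rule is to move the first 2 characters to the end (rotate left by 2), then keep one character in every 3, starting at position 2 (positions 2nd, 5th, 8th, ...).
Working it through for "styapgdtm": intermediate "yapgdtmst", final "ads".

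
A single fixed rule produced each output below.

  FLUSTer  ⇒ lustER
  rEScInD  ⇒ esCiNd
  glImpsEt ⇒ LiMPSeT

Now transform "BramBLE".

Each output is the input with this applied: delete the first character, then flip the case of every letter.
For "BramBLE", step one produces "ramBLE"; step two turns that into "RAMble".

RAMble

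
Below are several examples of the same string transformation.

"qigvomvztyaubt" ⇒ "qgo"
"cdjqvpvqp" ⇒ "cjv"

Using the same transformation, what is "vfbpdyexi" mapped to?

vbd

Looking at the pairs, the operation is to keep every other character starting from the first (positions 1st, 3rd, 5th, ...), then keep only the first 3 characters.
For "vfbpdyexi", step one produces "vbdei"; step two turns that into "vbd".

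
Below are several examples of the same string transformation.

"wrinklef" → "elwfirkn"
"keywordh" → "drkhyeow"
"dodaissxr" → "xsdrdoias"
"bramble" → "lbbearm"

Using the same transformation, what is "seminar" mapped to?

Looking at the pairs, the operation is to move the last 3 characters to the front (rotate right by 3), then swap each adjacent pair of characters (1↔2, 3↔4, ...).
On "seminar": the first step gives "narsemi", and the second then gives "ansrmei".
(Check on "bramble": → "blebram" → "lbbearm" ✓)

ansrmei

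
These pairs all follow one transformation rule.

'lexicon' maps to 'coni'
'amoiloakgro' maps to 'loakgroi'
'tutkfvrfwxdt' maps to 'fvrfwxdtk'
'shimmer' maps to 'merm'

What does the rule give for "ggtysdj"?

In each case the input is transformed by: delete the first 3 characters, then move the first character to the end.
Starting from "ggtysdj": after the first operation, "ysdj"; after the second, "sdjy".

sdjy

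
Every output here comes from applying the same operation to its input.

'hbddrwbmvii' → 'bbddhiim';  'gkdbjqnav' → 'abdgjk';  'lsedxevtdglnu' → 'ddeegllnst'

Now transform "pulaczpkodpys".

acdkloppps

The transformation: sort the characters into alphabetical order, then delete the last 3 characters.
On "pulaczpkodpys": the first step gives "acdklopppsuyz", and the second then gives "acdkloppps".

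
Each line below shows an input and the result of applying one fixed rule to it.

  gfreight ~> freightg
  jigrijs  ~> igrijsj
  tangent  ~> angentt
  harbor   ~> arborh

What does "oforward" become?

In each case the input is transformed by: move the first character to the end.
"oforward" → "forwardo".

forwardo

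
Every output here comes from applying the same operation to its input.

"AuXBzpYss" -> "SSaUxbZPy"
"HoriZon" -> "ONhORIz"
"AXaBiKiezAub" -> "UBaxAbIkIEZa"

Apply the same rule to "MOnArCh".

In each case the input is transformed by: flip the case of every letter, then move the last 2 characters to the front (rotate right by 2).
Starting from "MOnArCh": after the first operation, "moNaRcH"; after the second, "cHmoNaR".

cHmoNaR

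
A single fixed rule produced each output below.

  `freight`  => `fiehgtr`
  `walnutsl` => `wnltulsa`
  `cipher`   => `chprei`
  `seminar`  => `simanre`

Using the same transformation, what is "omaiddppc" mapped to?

The pattern: swap each adjacent pair of characters (1↔2, 3↔4, ...), then move the first character to the end.
"omaiddppc" → "moiaddppc" → "oiaddppcm".
(Check on "walnutsl": → "awnltuls" → "wnltulsa" ✓)

oiaddppcm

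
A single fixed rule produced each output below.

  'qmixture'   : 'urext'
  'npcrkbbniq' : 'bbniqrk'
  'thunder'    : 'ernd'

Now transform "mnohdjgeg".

In each case the input is transformed by: delete the first 3 characters, then move the first 2 characters to the end (rotate left by 2).
Working it through for "mnohdjgeg": intermediate "hdjgeg", final "jgeghd".
(Check on "thunder": → "nder" → "ernd" ✓)

jgeghd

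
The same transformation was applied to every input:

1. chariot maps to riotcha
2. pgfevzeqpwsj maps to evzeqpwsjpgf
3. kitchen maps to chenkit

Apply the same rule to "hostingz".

Rule — move the first 3 characters to the end (rotate left by 3).
On "hostingz" that produces "tingzhos".

tingzhos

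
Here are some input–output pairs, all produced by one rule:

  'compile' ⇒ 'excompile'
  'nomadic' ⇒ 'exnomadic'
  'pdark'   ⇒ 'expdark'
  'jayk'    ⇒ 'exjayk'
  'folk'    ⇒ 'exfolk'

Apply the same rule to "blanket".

exblanket

Looking at the pairs, the operation is to prepend "ex".
Applying that to "blanket" gives "exblanket".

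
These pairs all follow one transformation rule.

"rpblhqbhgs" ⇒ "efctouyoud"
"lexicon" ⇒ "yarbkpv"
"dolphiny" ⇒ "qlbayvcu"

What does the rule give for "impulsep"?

Each output is the input with this applied: shift every letter 13 places forward in the alphabet (wrapping around) — i.e. ROT13, then take characters alternately from the front and the back (1st, last, 2nd, 2nd-last, ...).
Applying both steps to "impulsep": "vzchyfrc", then "vczrcfhy".
(Check on "rpblhqbhgs": → "ecoyudoutf" → "efctouyoud" ✓)

vczrcfhy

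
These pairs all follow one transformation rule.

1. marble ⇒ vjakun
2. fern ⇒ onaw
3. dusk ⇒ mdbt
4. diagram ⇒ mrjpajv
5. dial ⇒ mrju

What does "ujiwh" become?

Rule — shift every letter 9 places forward in the alphabet (wrapping around).
So "ujiwh" becomes "dsrfq".

dsrfq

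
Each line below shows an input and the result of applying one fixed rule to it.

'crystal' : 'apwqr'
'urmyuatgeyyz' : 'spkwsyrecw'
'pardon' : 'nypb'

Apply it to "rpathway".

pnyrfu

Each output is the input with this applied: shift every letter 2 places backward in the alphabet (wrapping around), then delete the last 2 characters.
Working it through for "rpathway": intermediate "pnyrfuyw", final "pnyrfu".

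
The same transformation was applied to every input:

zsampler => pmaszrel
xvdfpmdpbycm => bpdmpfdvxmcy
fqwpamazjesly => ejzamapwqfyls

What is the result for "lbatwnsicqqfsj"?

Rule — move the last 3 characters to the front (rotate right by 3), then reverse the string.
"lbatwnsicqqfsj" → "qqcisnwtabljsf".
(Check on "xvdfpmdpbycm": → "ycmxvdfpmdpb" → "bpdmpfdvxmcy" ✓)

qqcisnwtabljsf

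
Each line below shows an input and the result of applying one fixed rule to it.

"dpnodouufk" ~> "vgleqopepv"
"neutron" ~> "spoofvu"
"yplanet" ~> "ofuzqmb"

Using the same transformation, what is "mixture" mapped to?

What's happening: shift every letter 1 place forward in the alphabet (wrapping around), then move the last 3 characters to the front (rotate right by 3).
Applying both steps to "mixture": "njyuvsf", then "vsfnjyu".

vsfnjyu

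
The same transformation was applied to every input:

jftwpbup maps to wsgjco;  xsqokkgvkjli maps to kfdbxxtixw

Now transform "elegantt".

ryrtna

The transformation: delete the last 2 characters, then shift every letter 13 places forward in the alphabet (wrapping around) — i.e. ROT13.
Starting from "elegantt": after the first operation, "elegan"; after the second, "ryrtna".
(Check on "xsqokkgvkjli": → "xsqokkgvkj" → "kfdbxxtixw" ✓)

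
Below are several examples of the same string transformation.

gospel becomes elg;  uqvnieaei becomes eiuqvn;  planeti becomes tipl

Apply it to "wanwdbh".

The rule is to move the last 2 characters to the front (rotate right by 2), then delete the last 3 characters.
Applying both steps to "wanwdbh": "bhwanwd", then "bhwa".

bhwa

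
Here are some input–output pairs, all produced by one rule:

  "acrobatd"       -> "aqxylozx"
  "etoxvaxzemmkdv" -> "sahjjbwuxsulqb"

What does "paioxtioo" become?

llfqulfxm

Looking at the pairs, the operation is to reverse the string, then shift every letter 3 places backward in the alphabet (wrapping around).
Working it through for "paioxtioo": intermediate "ooitxoiap", final "llfqulfxm".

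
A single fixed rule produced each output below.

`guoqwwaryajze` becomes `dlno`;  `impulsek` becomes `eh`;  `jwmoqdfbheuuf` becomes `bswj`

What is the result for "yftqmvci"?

Rule — shift every letter 11 places backward in the alphabet (wrapping around), then keep one character in every 3, starting at position 3 (positions 3rd, 6th, 9th, ...).
"yftqmvci" → "nuifbkrx" → "ik".

ik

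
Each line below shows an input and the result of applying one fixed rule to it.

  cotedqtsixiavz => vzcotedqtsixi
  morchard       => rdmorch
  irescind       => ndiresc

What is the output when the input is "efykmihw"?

hwefykm

What's happening: move the last 2 characters to the front (rotate right by 2), then delete the last character.
On "efykmihw": the first step gives "hwefykmi", and the second then gives "hwefykm".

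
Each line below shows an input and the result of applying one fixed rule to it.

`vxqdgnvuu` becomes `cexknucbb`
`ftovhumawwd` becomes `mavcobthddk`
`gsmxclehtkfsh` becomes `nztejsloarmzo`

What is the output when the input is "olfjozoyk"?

vsmqvgvfr

The rule is to shift every letter 7 places forward in the alphabet (wrapping around).
Applying that to "olfjozoyk" gives "vsmqvgvfr".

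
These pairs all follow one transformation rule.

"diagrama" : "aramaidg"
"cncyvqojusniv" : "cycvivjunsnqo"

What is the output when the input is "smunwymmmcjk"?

Rule — sort the characters into alphabetical order, then take characters alternately from the front and the back (1st, last, 2nd, 2nd-last, ...).
"smunwymmmcjk" → "cyjwkumsmnmm".

cyjwkumsmnmm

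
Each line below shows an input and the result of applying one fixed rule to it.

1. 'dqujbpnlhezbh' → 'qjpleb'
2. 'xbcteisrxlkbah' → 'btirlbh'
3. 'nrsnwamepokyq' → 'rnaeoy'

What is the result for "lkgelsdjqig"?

What's happening: keep every other character starting from the second (positions 2nd, 4th, 6th, ...).
On "lkgelsdjqig" that produces "kesji".

kesji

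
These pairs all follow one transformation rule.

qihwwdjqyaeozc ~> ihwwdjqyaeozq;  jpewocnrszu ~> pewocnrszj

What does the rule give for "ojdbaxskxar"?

jdbaxskxao

The transformation: delete the last character, then move the first character to the end.
On "ojdbaxskxar" that produces "jdbaxskxao".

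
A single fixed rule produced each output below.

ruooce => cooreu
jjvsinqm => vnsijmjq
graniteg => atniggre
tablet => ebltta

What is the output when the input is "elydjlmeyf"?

The rule is to take characters alternately from the front and the back (1st, last, 2nd, 2nd-last, ...), then swap the front and back halves of the string.
For "elydjlmeyf", step one produces "eflyyedmjl"; step two turns that into "edmjleflyy".

edmjleflyy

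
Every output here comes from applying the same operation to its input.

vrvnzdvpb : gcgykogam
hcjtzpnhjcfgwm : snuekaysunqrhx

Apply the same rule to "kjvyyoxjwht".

vugjjziuhse

In each case the input is transformed by: shift every letter 11 places forward in the alphabet (wrapping around).
On "kjvyyoxjwht" that produces "vugjjziuhse".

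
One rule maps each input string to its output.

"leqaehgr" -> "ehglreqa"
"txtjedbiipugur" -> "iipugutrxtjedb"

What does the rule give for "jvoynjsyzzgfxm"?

yzzgfxjmvoynjs

Each output is the input with this applied: swap the first and last characters, then swap the front and back halves of the string.
Starting from "jvoynjsyzzgfxm": after the first operation, "mvoynjsyzzgfxj"; after the second, "yzzgfxjmvoynjs".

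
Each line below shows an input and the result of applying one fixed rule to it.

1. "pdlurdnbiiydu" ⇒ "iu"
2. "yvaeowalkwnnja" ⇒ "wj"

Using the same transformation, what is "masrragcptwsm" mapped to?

tm

The transformation: keep one character in every 3, starting at position 1 (positions 1st, 4th, 7th, ...), then delete the first 3 characters.
For "masrragcptwsm", step one produces "mrgtm"; step two turns that into "tm".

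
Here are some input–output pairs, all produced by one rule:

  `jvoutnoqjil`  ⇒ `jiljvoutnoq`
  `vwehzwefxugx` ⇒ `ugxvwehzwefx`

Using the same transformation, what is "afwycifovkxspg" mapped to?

The rule is to move the last 3 characters to the front (rotate right by 3).
On "afwycifovkxspg" that produces "spgafwycifovkx".

spgafwycifovkx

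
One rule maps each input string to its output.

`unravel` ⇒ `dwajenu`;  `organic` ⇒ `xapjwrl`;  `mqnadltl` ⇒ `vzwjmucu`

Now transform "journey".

The rule is to shift every letter 9 places forward in the alphabet (wrapping around).
Applying that to "journey" gives "sxdawnh".

sxdawnh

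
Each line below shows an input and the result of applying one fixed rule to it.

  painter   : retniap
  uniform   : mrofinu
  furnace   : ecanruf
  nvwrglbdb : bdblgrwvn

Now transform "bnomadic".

cidamonb

Looking at the pairs, the operation is to reverse the string.
On "bnomadic" that produces "cidamonb".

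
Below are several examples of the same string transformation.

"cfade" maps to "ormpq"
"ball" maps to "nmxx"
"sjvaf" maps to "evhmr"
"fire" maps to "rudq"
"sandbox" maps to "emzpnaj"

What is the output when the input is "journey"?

In each case the input is transformed by: shift every letter 12 places forward in the alphabet (wrapping around).
So "journey" becomes "vagdzqk".

vagdzqk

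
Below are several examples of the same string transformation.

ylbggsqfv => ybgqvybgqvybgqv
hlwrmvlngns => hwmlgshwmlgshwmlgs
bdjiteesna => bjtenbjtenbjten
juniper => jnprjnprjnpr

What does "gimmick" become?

Rule — keep every other character starting from the first (positions 1st, 3rd, 5th, ...), then write the whole string 3 times in a row.
Applying that to "gimmick" gives "gmikgmikgmik".
(Check on "juniper": → "jnpr" → "jnprjnprjnpr" ✓)

gmikgmikgmik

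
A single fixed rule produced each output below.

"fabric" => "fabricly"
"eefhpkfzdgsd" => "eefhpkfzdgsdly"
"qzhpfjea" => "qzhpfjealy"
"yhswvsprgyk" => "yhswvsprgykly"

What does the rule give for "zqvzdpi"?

The pattern: append "ly".
For "zqvzdpi" the result is "zqvzdpily".

zqvzdpily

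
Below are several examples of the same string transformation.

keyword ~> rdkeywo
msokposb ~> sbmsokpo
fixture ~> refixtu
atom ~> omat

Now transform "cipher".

What's happening: move the last 2 characters to the front (rotate right by 2).
Doing the same to "cipher": "erciph".

erciph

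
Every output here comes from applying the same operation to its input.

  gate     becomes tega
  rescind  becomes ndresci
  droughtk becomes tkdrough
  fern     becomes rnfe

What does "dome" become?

medo

The transformation: move the last 2 characters to the front (rotate right by 2).
So "dome" becomes "medo".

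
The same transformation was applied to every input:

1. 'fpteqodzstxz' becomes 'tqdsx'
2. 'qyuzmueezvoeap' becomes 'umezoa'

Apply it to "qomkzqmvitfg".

mzmif

In each case the input is transformed by: delete the first character, then keep every other character starting from the second (positions 2nd, 4th, 6th, ...).
Working it through for "qomkzqmvitfg": intermediate "omkzqmvitfg", final "mzmif".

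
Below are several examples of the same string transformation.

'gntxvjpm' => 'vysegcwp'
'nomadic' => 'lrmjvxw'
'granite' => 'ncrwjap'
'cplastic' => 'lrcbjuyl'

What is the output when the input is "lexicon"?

wxlrgnu

The pattern: shift every letter 9 places forward in the alphabet (wrapping around), then reverse the string.
On "lexicon": the first step gives "ungrlxw", and the second then gives "wxlrgnu".
(Check on "cplastic": → "lyujbcrl" → "lrcbjuyl" ✓)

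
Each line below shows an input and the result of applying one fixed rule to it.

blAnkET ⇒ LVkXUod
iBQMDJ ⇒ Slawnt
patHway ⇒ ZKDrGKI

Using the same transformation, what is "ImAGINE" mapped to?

The pattern: shift every letter 10 places forward in the alphabet (wrapping around), then flip the case of every letter.
For "ImAGINE", step one produces "SwKQSXO"; step two turns that into "sWkqsxo".

sWkqsxo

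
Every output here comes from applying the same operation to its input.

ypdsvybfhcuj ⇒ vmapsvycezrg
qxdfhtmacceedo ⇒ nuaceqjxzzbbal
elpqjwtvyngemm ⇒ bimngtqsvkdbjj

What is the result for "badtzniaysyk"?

The rule is to shift every letter 3 places backward in the alphabet (wrapping around).
So "badtzniaysyk" becomes "yxaqwkfxvpvh".

yxaqwkfxvpvh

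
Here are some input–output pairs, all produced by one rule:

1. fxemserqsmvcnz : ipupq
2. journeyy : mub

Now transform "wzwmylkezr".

zpnu

The rule is to shift every letter 3 places forward in the alphabet (wrapping around), then keep one character in every 3, starting at position 1 (positions 1st, 4th, 7th, ...).
Applying both steps to "wzwmylkezr": "zczpbonhcu", then "zpnu".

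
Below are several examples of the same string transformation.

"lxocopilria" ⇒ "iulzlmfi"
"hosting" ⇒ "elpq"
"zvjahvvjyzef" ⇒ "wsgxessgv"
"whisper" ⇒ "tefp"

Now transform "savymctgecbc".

pxsvjzqdb

What's happening: shift every letter 3 places backward in the alphabet (wrapping around), then delete the last 3 characters.
On "savymctgecbc": the first step gives "pxsvjzqdbzyz", and the second then gives "pxsvjzqdb".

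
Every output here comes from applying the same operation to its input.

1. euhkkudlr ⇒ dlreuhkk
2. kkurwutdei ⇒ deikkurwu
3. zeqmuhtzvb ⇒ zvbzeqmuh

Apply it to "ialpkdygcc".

gccialpkd

The transformation: move the last 3 characters to the front (rotate right by 3), then delete the last character.
Applying both steps to "ialpkdygcc": "gccialpkdy", then "gccialpkd".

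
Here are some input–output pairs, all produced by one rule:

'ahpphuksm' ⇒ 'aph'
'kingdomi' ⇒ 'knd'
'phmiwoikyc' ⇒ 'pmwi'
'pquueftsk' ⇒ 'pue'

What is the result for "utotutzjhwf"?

Looking at the pairs, the operation is to delete the last 3 characters, then keep every other character starting from the first (positions 1st, 3rd, 5th, ...).
For "utotutzjhwf", step one produces "utotutzj"; step two turns that into "uouz".

uouz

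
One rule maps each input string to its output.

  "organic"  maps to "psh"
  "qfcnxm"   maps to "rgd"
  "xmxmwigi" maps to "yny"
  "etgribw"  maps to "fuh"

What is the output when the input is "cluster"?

In each case the input is transformed by: shift every letter 1 place forward in the alphabet (wrapping around), then keep only the first 3 characters.
For "cluster" the result is "dmv".

dmv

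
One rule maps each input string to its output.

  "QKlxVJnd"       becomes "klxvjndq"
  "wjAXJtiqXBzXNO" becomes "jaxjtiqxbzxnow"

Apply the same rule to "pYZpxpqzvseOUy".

Rule — move the first character to the end, then convert every letter to lowercase.
Working it through for "pYZpxpqzvseOUy": intermediate "YZpxpqzvseOUyp", final "yzpxpqzvseouyp".

yzpxpqzvseouyp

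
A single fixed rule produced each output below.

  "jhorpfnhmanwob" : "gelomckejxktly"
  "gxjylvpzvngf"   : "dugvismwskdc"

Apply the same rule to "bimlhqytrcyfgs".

yfjienvqozvcdp

The rule is to shift every letter 3 places backward in the alphabet (wrapping around).
On "bimlhqytrcyfgs" that produces "yfjienvqozvcdp".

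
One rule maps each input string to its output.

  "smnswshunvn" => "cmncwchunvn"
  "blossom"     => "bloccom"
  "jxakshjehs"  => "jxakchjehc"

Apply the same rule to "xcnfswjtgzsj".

xcnfcwjtgzcj

Looking at the pairs, the operation is to replace every "s" with "c".
On "xcnfswjtgzsj" that produces "xcnfcwjtgzcj".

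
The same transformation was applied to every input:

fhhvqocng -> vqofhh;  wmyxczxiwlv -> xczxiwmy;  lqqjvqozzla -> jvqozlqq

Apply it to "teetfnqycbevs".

tfnqycbtee

What's happening: delete the last 3 characters, then move the first 3 characters to the end (rotate left by 3).
On "teetfnqycbevs": the first step gives "teetfnqycb", and the second then gives "tfnqycbtee".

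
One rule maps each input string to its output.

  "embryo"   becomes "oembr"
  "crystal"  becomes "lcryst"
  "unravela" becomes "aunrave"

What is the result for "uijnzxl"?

Each output is the input with this applied: move the last character to the front, then delete the last character.
Starting from "uijnzxl": after the first operation, "luijnzx"; after the second, "luijnz".

luijnz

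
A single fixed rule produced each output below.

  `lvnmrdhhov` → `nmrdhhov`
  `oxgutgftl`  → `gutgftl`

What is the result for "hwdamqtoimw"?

Looking at the pairs, the operation is to delete the first 2 characters.
So "hwdamqtoimw" becomes "damqtoimw".

damqtoimw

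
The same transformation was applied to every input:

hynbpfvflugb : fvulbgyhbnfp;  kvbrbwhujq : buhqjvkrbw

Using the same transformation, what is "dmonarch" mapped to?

The transformation: swap each adjacent pair of characters (1↔2, 3↔4, ...), then swap the front and back halves of the string.
On "dmonarch" that produces "rahcmdno".

rahcmdno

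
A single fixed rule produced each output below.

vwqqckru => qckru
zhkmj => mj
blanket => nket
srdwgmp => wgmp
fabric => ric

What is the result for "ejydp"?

In each case the input is transformed by: delete the first 3 characters.
Applying that to "ejydp" gives "dp".

dp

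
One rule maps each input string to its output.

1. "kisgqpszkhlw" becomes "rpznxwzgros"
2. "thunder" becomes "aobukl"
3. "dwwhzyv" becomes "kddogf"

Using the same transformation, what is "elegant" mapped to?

lslnhu

Rule — delete the last character, then shift every letter 7 places forward in the alphabet (wrapping around).
Applying both steps to "elegant": "elegan", then "lslnhu".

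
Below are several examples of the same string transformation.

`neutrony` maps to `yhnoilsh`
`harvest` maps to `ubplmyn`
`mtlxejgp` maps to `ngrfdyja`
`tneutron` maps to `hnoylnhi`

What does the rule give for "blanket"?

Looking at the pairs, the operation is to swap each adjacent pair of characters (1↔2, 3↔4, ...), then shift every letter 6 places backward in the alphabet (wrapping around).
For "blanket", step one produces "lbnaekt"; step two turns that into "fvhuyen".

fvhuyen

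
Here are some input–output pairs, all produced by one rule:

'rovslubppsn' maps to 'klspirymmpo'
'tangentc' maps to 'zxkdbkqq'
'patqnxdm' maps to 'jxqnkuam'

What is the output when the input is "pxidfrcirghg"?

In each case the input is transformed by: swap the first and last characters, then shift every letter 3 places backward in the alphabet (wrapping around).
On "pxidfrcirghg": the first step gives "gxidfrcirghp", and the second then gives "dufacozfodem".
(Check on "patqnxdm": → "matqnxdp" → "jxqnkuam" ✓)

dufacozfodem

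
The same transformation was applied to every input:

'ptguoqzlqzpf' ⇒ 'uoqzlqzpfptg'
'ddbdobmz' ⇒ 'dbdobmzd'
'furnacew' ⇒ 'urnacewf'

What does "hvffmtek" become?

Each output is the input with this applied: swap the front and back halves of the string, then move the last 3 characters to the front (rotate right by 3).
Working it through for "hvffmtek": intermediate "mtekhvff", final "vffmtekh".

vffmtekh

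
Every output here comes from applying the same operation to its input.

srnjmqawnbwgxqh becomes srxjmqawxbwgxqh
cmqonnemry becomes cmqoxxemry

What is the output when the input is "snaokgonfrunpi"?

sxaokgoxfruxpi

The transformation: replace every "n" with "x".
Doing the same to "snaokgonfrunpi": "sxaokgoxfruxpi".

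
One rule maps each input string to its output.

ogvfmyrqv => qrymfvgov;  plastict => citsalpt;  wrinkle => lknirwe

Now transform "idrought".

Looking at the pairs, the operation is to reverse the string, then move the first character to the end.
Applying both steps to "idrought": "thguordi", then "hguordit".

hguordit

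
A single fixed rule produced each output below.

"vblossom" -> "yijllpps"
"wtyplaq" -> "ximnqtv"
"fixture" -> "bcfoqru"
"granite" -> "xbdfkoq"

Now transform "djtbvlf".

The transformation: sort the characters into alphabetical order, then shift every letter 3 places backward in the alphabet (wrapping around).
"djtbvlf" → "bdfjltv" → "yacgiqs".
(Check on "fixture": → "efirtux" → "bcfoqru" ✓)

yacgiqs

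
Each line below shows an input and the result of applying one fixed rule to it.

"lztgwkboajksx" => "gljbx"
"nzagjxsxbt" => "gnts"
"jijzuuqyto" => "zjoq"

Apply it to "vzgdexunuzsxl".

What's happening: keep one character in every 3, starting at position 1 (positions 1st, 4th, 7th, ...), then swap each adjacent pair of characters (1↔2, 3↔4, ...).
For "vzgdexunuzsxl", step one produces "vduzl"; step two turns that into "dvzul".

dvzul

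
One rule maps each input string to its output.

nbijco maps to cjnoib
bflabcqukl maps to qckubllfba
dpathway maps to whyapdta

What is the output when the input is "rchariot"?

irtocrah

The pattern: swap the front and back halves of the string, then swap each adjacent pair of characters (1↔2, 3↔4, ...).
Applying both steps to "rchariot": "riotrcha", then "irtocrah".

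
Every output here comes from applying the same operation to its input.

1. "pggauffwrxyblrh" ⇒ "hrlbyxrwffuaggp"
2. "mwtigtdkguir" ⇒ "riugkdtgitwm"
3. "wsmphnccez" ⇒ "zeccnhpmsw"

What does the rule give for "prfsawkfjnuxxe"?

exxunjfkwasfrp

Looking at the pairs, the operation is to reverse the string.
Applying that to "prfsawkfjnuxxe" gives "exxunjfkwasfrp".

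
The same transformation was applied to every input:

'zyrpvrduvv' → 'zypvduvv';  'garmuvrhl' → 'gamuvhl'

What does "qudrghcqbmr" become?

The pattern: remove every "r".
For "qudrghcqbmr" the result is "qudghcqbm".

qudghcqbm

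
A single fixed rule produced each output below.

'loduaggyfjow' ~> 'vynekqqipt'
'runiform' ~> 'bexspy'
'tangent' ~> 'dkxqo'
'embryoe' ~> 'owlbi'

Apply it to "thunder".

drexn

The pattern: shift every letter 10 places forward in the alphabet (wrapping around), then delete the last 2 characters.
"thunder" → "drexnob" → "drexn".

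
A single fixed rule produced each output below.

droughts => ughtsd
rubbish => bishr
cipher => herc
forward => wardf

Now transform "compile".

In each case the input is transformed by: move the first character to the end, then delete the first 2 characters.
"compile" → "ompilec" → "pilec".

pilec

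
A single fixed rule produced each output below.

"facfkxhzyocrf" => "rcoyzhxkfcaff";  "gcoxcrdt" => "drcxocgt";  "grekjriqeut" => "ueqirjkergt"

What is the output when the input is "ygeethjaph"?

Looking at the pairs, the operation is to reverse the string, then move the first character to the end.
Working it through for "ygeethjaph": intermediate "hpajhteegy", final "pajhteegyh".

pajhteegyh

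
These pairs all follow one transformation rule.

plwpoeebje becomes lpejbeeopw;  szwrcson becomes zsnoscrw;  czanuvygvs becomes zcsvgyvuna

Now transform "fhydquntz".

The rule is to move the first 2 characters to the end (rotate left by 2), then reverse the string.
Applying both steps to "fhydquntz": "ydquntzfh", then "hfztnuqdy".

hfztnuqdy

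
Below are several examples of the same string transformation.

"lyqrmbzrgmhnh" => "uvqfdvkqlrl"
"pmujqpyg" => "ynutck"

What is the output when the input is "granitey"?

ermxic

Each output is the input with this applied: shift every letter 4 places forward in the alphabet (wrapping around), then delete the first 2 characters.
On "granitey": the first step gives "kvermxic", and the second then gives "ermxic".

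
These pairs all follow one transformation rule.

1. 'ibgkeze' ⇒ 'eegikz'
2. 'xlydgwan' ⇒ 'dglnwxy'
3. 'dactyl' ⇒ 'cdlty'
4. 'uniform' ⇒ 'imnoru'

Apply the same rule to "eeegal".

Looking at the pairs, the operation is to sort the characters into alphabetical order, then delete the first character.
For "eeegal", step one produces "aeeegl"; step two turns that into "eeegl".

eeegl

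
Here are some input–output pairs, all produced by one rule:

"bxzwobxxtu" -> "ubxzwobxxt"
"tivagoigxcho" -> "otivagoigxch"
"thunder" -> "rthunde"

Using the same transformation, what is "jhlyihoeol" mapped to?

ljhlyihoeo

Looking at the pairs, the operation is to move the last character to the front.
Doing the same to "jhlyihoeol": "ljhlyihoeo".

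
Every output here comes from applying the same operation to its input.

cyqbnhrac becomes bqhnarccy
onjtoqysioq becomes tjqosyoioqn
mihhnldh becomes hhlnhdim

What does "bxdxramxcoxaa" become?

xdarxmocaxbax

What's happening: move the first 2 characters to the end (rotate left by 2), then swap each adjacent pair of characters (1↔2, 3↔4, ...).
On "bxdxramxcoxaa": the first step gives "dxramxcoxaabx", and the second then gives "xdarxmocaxbax".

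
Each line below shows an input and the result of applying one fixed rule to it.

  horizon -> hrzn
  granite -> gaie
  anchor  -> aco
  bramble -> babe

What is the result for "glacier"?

gair

Looking at the pairs, the operation is to keep every other character starting from the first (positions 1st, 3rd, 5th, ...).
So "glacier" becomes "gair".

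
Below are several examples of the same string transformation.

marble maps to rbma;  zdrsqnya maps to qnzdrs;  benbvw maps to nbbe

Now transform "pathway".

hwpat

Looking at the pairs, the operation is to delete the last 2 characters, then move the last 2 characters to the front (rotate right by 2).
On "pathway": the first step gives "pathw", and the second then gives "hwpat".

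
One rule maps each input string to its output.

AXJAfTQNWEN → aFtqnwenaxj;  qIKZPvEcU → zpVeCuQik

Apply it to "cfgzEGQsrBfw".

The pattern: flip the case of every letter, then move the first 3 characters to the end (rotate left by 3).
Working it through for "cfgzEGQsrBfw": intermediate "CFGZegqSRbFW", final "ZegqSRbFWCFG".

ZegqSRbFWCFG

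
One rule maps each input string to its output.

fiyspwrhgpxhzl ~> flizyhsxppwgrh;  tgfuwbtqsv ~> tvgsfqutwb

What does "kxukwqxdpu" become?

What's happening: take characters alternately from the front and the back (1st, last, 2nd, 2nd-last, ...).
So "kxukwqxdpu" becomes "kuxpudkxwq".

kuxpudkxwq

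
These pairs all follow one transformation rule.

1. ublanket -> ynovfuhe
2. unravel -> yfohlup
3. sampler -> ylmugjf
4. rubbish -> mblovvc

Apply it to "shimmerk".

lembcggy

The pattern: shift every letter 6 places backward in the alphabet (wrapping around), then move the last 2 characters to the front (rotate right by 2).
Applying both steps to "shimmerk": "mbcggyle", then "lembcggy".
(Check on "rubbish": → "lovvcmb" → "mblovvc" ✓)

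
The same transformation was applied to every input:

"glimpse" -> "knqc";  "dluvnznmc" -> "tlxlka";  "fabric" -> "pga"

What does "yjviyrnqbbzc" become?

Each output is the input with this applied: shift every letter 2 places backward in the alphabet (wrapping around), then delete the first 3 characters.
Applying both steps to "yjviyrnqbbzc": "whtgwplozzxa", then "gwplozzxa".

gwplozzxa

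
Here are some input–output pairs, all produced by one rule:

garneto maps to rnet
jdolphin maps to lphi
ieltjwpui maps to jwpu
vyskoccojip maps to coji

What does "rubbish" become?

bbis

What's happening: move the last character to the front, then keep only the last 4 characters.
On "rubbish": the first step gives "hrubbis", and the second then gives "bbis".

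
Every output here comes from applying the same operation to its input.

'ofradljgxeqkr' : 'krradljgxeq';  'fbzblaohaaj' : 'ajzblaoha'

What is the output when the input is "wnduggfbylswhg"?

The transformation: delete the first 2 characters, then move the last 2 characters to the front (rotate right by 2).
Applying both steps to "wnduggfbylswhg": "duggfbylswhg", then "hgduggfbylsw".

hgduggfbylsw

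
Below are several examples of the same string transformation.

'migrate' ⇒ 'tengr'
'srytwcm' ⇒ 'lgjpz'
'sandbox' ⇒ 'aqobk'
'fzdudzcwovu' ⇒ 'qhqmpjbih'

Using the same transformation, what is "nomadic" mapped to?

The rule is to delete the first 2 characters, then shift every letter 13 places forward in the alphabet (wrapping around) — i.e. ROT13.
On "nomadic": the first step gives "madic", and the second then gives "znqvp".

znqvp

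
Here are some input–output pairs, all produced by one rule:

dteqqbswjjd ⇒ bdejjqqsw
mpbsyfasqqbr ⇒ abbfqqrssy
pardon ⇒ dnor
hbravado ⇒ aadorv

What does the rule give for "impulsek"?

Rule — delete the first 2 characters, then sort the characters into alphabetical order.
Applying both steps to "impulsek": "pulsek", then "eklpsu".

eklpsu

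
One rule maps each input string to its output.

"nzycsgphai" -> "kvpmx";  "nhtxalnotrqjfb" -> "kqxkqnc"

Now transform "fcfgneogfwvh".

ccklcs

The pattern: shift every letter 3 places backward in the alphabet (wrapping around), then keep every other character starting from the first (positions 1st, 3rd, 5th, ...).
For "fcfgneogfwvh", step one produces "czcdkbldctse"; step two turns that into "ccklcs".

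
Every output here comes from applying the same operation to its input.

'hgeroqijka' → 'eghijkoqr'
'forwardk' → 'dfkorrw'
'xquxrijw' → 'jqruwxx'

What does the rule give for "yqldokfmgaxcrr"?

cdfgklmoqrrxy

In each case the input is transformed by: sort the characters into alphabetical order, then delete the first character.
For "yqldokfmgaxcrr" the result is "cdfgklmoqrrxy".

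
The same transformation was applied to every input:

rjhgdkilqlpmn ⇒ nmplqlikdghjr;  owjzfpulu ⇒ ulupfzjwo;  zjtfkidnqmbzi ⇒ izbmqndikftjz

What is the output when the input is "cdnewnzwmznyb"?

bynzmwznwendc

Rule — reverse the string.
"cdnewnzwmznyb" → "bynzmwznwendc".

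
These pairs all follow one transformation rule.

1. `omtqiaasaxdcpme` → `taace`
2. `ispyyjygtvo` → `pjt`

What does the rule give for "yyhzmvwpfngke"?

In each case the input is transformed by: keep one character in every 3, starting at position 3 (positions 3rd, 6th, 9th, ...).
On "yyhzmvwpfngke" that produces "hvfk".

hvfk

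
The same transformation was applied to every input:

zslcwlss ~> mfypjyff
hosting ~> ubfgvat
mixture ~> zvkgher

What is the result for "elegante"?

In each case the input is transformed by: shift every letter 13 places forward in the alphabet (wrapping around) — i.e. ROT13.
For "elegante" the result is "ryrtnagr".

ryrtnagr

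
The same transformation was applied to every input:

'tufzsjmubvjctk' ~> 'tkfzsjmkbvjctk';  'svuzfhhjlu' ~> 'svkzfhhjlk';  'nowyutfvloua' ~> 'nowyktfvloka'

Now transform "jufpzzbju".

jkfpzzbjk

The pattern: replace every "u" with "k".
On "jufpzzbju" that produces "jkfpzzbjk".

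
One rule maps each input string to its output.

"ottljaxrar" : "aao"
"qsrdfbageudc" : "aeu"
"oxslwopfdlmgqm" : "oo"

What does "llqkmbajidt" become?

ai

The transformation: move the first character to the end, then keep only the vowels.
On "llqkmbajidt": the first step gives "lqkmbajidtl", and the second then gives "ai".
(Check on "qsrdfbageudc": → "srdfbageudcq" → "aeu" ✓)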